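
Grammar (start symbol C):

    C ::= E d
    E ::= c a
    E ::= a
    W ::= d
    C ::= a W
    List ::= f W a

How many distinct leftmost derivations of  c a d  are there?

Parse trees for c a d:
  [C [E c a] d]

1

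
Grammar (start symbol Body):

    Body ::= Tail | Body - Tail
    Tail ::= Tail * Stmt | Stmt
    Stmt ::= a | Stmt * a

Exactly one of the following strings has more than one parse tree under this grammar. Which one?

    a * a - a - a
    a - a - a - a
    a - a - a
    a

a * a - a - a: 2 trees
a - a - a - a: 1 tree
a - a - a: 1 tree
a: 1 tree

a * a - a - a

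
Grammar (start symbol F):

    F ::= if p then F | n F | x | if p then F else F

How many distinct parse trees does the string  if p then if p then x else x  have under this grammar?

Parse trees for if p then if p then x else x:
  [F if p then [F if p then [F x] else [F x]]]
  [F if p then [F if p then [F x]] else [F x]]

2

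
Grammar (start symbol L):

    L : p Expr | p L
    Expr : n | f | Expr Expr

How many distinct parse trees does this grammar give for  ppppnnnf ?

5

Parse trees for ppppnnnf:
  [L p [L p [L p [L p [Expr [Expr n] [Expr [Expr n] [Expr [Expr n] [Expr f]]]]]]]]
  [L p [L p [L p [L p [Expr [Expr n] [Expr [Expr [Expr n] [Expr n]] [Expr f]]]]]]]
  [L p [L p [L p [L p [Expr [Expr [Expr n] [Expr n]] [Expr [Expr n] [Expr f]]]]]]]
  [L p [L p [L p [L p [Expr [Expr [Expr n] [Expr [Expr n] [Expr n]]] [Expr f]]]]]]
  [L p [L p [L p [L p [Expr [Expr [Expr [Expr n] [Expr n]] [Expr n]] [Expr f]]]]]]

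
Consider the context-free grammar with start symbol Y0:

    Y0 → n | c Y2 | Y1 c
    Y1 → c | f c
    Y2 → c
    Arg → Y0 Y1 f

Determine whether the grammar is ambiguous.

Ambiguous

Witness: c c

Derivation 1: Y0 ⇒ c Y2 ⇒ c c
Derivation 2: Y0 ⇒ Y1 c ⇒ c c

Two distinct leftmost derivations for the same string.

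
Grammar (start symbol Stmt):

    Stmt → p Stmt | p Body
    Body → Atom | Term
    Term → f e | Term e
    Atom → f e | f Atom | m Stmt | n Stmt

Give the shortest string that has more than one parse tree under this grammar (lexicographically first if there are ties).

p f e

length 3: p f e has 2 parse trees

Two derivations of p f e:
  Stmt ⇒ p Body ⇒ p Atom ⇒ p f e
  Stmt ⇒ p Body ⇒ p Term ⇒ p f e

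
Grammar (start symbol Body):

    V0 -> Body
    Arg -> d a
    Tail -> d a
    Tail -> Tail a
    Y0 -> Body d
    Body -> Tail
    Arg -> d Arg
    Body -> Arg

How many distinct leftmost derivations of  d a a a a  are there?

1

Parse trees for d a a a a:
  [Body [Tail [Tail [Tail [Tail d a] a] a] a]]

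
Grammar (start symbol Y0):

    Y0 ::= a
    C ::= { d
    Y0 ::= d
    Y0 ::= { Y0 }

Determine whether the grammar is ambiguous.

Unambiguous

Only Y0 is reachable from Y0; ignoring the rest: L(Y0) is { openⁿ atom closeⁿ : n ≥ 0 }. The bracket depth fixes n, and the derivation is forced at every step.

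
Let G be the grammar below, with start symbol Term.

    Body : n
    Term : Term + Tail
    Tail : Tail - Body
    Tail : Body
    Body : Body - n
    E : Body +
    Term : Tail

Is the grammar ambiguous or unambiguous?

Witness: n - n

Derivation 1: Term ⇒ Tail ⇒ Tail - Body ⇒ Body - Body ⇒ n - Body ⇒ n - n
Derivation 2: Term ⇒ Tail ⇒ Body ⇒ Body - n ⇒ n - n

Two distinct leftmost derivations for the same string.

Ambiguous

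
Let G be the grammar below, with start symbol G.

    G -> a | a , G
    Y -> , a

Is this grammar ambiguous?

Only G is reachable from G; ignoring the rest: The reachable grammar is A → atom sep A | atom. Each atom is followed by either the separator (recurse) or end-of-string (stop) — no choice point.

Unambiguous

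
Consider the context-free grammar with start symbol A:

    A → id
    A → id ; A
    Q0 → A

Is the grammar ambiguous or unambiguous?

(Q0 is unreachable from A, so its rules don't affect L(A).) Right-recursive list with a separator: after each atom, whether the separator follows determines the rule. One parse per string.

Unambiguous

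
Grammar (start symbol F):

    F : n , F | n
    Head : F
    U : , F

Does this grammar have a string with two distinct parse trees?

Unambiguous

Only F is reachable from F; ignoring the rest: Right-recursive list with a separator: after each atom, whether the separator follows determines the rule. One parse per string.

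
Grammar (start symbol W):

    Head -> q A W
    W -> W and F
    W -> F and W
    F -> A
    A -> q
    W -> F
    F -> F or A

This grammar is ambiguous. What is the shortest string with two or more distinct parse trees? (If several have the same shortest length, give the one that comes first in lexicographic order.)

q and q

length 1: no string has ≥2 trees
length 3: q and q has 2 parse trees

Two derivations of q and q:
  W ⇒ W and F ⇒ F and F ⇒ A and F ⇒ q and F ⇒ q and A ⇒ q and q
  W ⇒ F and W ⇒ A and W ⇒ q and W ⇒ q and F ⇒ q and A ⇒ q and q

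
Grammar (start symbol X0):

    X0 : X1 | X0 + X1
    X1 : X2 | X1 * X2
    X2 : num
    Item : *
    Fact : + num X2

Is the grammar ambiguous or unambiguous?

(Item, Fact are unreachable from X0, so their rules don't affect L(X0).) The grammar is stratified — X0 handles '+' (left-recursive), X1 handles '*', X2 atoms. Each operator has a fixed associativity and precedence level, so every string has one parse.

Unambiguous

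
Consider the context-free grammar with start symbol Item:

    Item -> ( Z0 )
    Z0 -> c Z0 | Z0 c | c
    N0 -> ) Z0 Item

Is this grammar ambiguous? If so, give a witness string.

Witness: ( c c )

Derivation 1: Item ⇒ ( Z0 ) ⇒ ( c Z0 ) ⇒ ( c c )
Derivation 2: Item ⇒ ( Z0 ) ⇒ ( Z0 c ) ⇒ ( c c )

Two distinct leftmost derivations for the same string.

Ambiguous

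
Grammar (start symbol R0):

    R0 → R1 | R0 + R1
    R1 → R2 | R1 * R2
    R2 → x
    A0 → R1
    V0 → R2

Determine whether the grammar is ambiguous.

Unambiguous

(A0, V0 are unreachable from R0, so their rules don't affect L(R0).) This is a standard precedence ladder (R0 over R1 over R2), with each level left-recursive on its own operator ('+' at R0, '*' at R1). That structure is LR(1), hence unambiguous.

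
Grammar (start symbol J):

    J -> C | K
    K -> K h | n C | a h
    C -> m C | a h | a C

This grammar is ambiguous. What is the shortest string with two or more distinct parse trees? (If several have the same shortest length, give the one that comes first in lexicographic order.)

length 2: a h has 2 parse trees

Two derivations of a h:
  J ⇒ C ⇒ a h
  J ⇒ K ⇒ a h

a h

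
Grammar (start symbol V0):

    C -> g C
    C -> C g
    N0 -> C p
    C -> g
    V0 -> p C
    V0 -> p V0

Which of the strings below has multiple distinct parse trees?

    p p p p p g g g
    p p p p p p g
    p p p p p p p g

p p p p p g g g: 4 trees
p p p p p p g: 1 tree
p p p p p p p g: 1 tree

p p p p p g g g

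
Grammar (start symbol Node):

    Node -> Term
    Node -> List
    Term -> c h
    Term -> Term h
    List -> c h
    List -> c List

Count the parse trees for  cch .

Parse trees for cch:
  [Node [List c [List c h]]]

1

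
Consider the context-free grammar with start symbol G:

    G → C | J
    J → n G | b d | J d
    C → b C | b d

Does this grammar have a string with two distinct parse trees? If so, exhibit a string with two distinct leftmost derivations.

Ambiguous

Witness: b d

Derivation 1: G ⇒ C ⇒ b d
Derivation 2: G ⇒ J ⇒ b d

Two distinct leftmost derivations for the same string.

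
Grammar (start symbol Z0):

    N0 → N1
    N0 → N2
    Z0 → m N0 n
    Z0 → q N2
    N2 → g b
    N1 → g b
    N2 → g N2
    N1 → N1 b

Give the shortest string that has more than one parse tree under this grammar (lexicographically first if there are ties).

m g b n

length 3: no string has ≥2 trees
length 4: m g b n has 2 parse trees

Two derivations of m g b n:
  Z0 ⇒ m N0 n ⇒ m N1 n ⇒ m g b n
  Z0 ⇒ m N0 n ⇒ m N2 n ⇒ m g b n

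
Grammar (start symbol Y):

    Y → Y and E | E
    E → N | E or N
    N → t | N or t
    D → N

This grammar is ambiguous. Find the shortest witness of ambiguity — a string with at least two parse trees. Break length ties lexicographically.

length 1: no string has ≥2 trees
length 3: t or t has 2 parse trees

Two derivations of t or t:
  Y ⇒ E ⇒ N ⇒ N or t ⇒ t or t
  Y ⇒ E ⇒ E or N ⇒ N or N ⇒ t or N ⇒ t or t

t or t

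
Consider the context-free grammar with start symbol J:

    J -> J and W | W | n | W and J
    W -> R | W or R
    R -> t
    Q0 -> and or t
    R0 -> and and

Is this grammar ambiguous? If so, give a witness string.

Ambiguous

Witness: t and t

Derivation 1: J ⇒ J and W ⇒ W and W ⇒ R and W ⇒ t and W ⇒ t and R ⇒ t and t
Derivation 2: J ⇒ W and J ⇒ R and J ⇒ t and J ⇒ t and W ⇒ t and R ⇒ t and t

Two distinct leftmost derivations for the same string.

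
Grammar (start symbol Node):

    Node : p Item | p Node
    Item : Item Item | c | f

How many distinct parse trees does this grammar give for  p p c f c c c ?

14

Parse trees for p p c f c c c (showing first 6 of 14):
  [Node p [Node p [Item [Item c] [Item [Item f] [Item [Item c] [Item [Item c] [Item c]]]]]]]
  [Node p [Node p [Item [Item c] [Item [Item f] [Item [Item [Item c] [Item c]] [Item c]]]]]]
  [Node p [Node p [Item [Item c] [Item [Item [Item f] [Item c]] [Item [Item c] [Item c]]]]]]
  [Node p [Node p [Item [Item c] [Item [Item [Item f] [Item [Item c] [Item c]]] [Item c]]]]]
  [Node p [Node p [Item [Item c] [Item [Item [Item [Item f] [Item c]] [Item c]] [Item c]]]]]
  [Node p [Node p [Item [Item [Item c] [Item f]] [Item [Item c] [Item [Item c] [Item c]]]]]]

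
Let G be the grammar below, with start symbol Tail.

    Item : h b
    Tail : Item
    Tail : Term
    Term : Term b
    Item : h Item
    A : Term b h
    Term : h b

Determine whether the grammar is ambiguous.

Ambiguous

Witness: h b

Derivation 1: Tail ⇒ Item ⇒ h b
Derivation 2: Tail ⇒ Term ⇒ h b

Two distinct leftmost derivations for the same string.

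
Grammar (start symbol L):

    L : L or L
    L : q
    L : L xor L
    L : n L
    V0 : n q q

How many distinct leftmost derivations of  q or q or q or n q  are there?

Parse trees for q or q or q or n q:
  [L [L q] or [L [L q] or [L [L q] or [L n [L q]]]]]
  [L [L q] or [L [L [L q] or [L q]] or [L n [L q]]]]
  [L [L [L q] or [L q]] or [L [L q] or [L n [L q]]]]
  [L [L [L q] or [L [L q] or [L q]]] or [L n [L q]]]
  [L [L [L [L q] or [L q]] or [L q]] or [L n [L q]]]

5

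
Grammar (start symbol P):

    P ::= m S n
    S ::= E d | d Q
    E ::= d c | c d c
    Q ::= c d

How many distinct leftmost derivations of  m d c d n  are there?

2

Parse trees for m d c d n:
  [P m [S [E d c] d] n]
  [P m [S d [Q c d]] n]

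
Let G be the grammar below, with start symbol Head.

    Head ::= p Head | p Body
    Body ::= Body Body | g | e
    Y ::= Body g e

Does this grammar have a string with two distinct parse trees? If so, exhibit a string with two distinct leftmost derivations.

Witness: p e e e

Derivation 1: Head ⇒ p Body ⇒ p Body Body ⇒ p Body Body Body ⇒ p e Body Body ⇒ p e e Body ⇒ p e e e
Derivation 2: Head ⇒ p Body ⇒ p Body Body ⇒ p e Body ⇒ p e Body Body ⇒ p e e Body ⇒ p e e e

Two distinct leftmost derivations for the same string.

Ambiguous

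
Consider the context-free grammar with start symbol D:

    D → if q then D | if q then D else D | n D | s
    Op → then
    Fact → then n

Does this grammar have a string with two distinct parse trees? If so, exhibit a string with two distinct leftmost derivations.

Ambiguous

Witness: if q then if q then s else s

Derivation 1: D ⇒ if q then D ⇒ if q then if q then D else D ⇒ if q then if q then s else D ⇒ if q then if q then s else s
Derivation 2: D ⇒ if q then D else D ⇒ if q then if q then D else D ⇒ if q then if q then s else D ⇒ if q then if q then s else s

Two distinct leftmost derivations for the same string.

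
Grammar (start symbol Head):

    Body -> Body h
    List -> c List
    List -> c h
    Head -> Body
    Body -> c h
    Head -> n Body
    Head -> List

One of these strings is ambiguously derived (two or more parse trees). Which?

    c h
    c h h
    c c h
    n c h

c h

c h: 2 trees
c h h: 1 tree
c c h: 1 tree
n c h: 1 tree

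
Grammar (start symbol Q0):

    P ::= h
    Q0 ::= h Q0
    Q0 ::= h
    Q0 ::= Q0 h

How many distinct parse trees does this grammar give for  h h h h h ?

Parse trees for h h h h h (showing first 6 of 16):
  [Q0 h [Q0 h [Q0 h [Q0 h [Q0 h]]]]]
  [Q0 h [Q0 h [Q0 h [Q0 [Q0 h] h]]]]
  [Q0 h [Q0 h [Q0 [Q0 h [Q0 h]] h]]]
  [Q0 h [Q0 h [Q0 [Q0 [Q0 h] h] h]]]
  [Q0 h [Q0 [Q0 h [Q0 h [Q0 h]]] h]]
  [Q0 h [Q0 [Q0 h [Q0 [Q0 h] h]] h]]

16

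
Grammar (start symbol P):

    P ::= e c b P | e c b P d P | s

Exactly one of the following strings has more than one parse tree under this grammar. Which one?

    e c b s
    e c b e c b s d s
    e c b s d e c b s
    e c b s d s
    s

e c b s: 1 tree
e c b e c b s d s: 2 trees
e c b s d e c b s: 1 tree
e c b s d s: 1 tree
s: 1 tree

e c b e c b s d s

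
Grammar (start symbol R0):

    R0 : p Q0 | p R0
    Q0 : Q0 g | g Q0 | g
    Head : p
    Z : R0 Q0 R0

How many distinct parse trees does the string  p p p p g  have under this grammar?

Parse trees for p p p p g:
  [R0 p [R0 p [R0 p [R0 p [Q0 g]]]]]

1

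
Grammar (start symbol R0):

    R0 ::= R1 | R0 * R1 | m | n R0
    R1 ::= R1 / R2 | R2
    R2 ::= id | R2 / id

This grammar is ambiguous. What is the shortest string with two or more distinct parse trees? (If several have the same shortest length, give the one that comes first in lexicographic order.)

id / id

length 1: no string has ≥2 trees
length 2: no string has ≥2 trees
length 3: id / id has 2 parse trees

Two derivations of id / id:
  R0 ⇒ R1 ⇒ R1 / R2 ⇒ R2 / R2 ⇒ id / R2 ⇒ id / id
  R0 ⇒ R1 ⇒ R2 ⇒ R2 / id ⇒ id / id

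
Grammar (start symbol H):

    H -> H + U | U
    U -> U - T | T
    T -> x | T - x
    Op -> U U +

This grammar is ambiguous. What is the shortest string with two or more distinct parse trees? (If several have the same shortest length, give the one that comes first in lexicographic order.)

x - x

length 1: no string has ≥2 trees
length 3: x - x has 2 parse trees

Two derivations of x - x:
  H ⇒ U ⇒ U - T ⇒ T - T ⇒ x - T ⇒ x - x
  H ⇒ U ⇒ T ⇒ T - x ⇒ x - x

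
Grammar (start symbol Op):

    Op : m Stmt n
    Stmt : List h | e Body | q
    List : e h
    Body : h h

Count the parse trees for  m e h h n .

Parse trees for m e h h n:
  [Op m [Stmt [List e h] h] n]
  [Op m [Stmt e [Body h h]] n]

2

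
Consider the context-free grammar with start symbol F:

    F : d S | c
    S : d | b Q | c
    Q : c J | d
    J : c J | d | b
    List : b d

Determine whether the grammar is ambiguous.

Only F, S, Q, J are reachable from F; ignoring the rest: The reachable rules are right-linear with at most one rule per (nonterminal, next-terminal) pair. Each input token forces the next rule, so parsing is deterministic.

Unambiguous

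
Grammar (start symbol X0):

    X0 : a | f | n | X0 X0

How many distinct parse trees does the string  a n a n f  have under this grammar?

14

Parse trees for a n a n f (showing first 6 of 14):
  [X0 [X0 a] [X0 [X0 n] [X0 [X0 a] [X0 [X0 n] [X0 f]]]]]
  [X0 [X0 a] [X0 [X0 n] [X0 [X0 [X0 a] [X0 n]] [X0 f]]]]
  [X0 [X0 a] [X0 [X0 [X0 n] [X0 a]] [X0 [X0 n] [X0 f]]]]
  [X0 [X0 a] [X0 [X0 [X0 n] [X0 [X0 a] [X0 n]]] [X0 f]]]
  [X0 [X0 a] [X0 [X0 [X0 [X0 n] [X0 a]] [X0 n]] [X0 f]]]
  [X0 [X0 [X0 a] [X0 n]] [X0 [X0 a] [X0 [X0 n] [X0 f]]]]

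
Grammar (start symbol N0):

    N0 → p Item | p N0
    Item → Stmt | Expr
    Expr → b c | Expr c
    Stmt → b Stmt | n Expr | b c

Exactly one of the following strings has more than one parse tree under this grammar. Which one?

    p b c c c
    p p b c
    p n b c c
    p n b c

p p b c

p b c c c: 1 tree
p p b c: 2 trees
p n b c c: 1 tree
p n b c: 1 tree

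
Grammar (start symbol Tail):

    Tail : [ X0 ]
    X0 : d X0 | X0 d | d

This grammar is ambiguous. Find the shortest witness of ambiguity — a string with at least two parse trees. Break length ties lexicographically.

length 3: no string has ≥2 trees
length 4: [ d d ] has 2 parse trees

Two derivations of [ d d ]:
  Tail ⇒ [ X0 ] ⇒ [ d X0 ] ⇒ [ d d ]
  Tail ⇒ [ X0 ] ⇒ [ X0 d ] ⇒ [ d d ]

[ d d ]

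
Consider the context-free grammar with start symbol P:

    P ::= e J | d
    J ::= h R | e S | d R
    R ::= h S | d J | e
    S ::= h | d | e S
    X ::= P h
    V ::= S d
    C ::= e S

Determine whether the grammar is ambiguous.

Unambiguous

Only P, J, R, S are reachable from P; ignoring the rest: Each reachable nonterminal has at most one production per leading terminal, and all productions are right-linear; the derivation is determined token-by-token.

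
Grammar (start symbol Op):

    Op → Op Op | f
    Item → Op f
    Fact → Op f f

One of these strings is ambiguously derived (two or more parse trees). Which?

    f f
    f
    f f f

f f: 1 tree
f: 1 tree
f f f: 2 trees

f f f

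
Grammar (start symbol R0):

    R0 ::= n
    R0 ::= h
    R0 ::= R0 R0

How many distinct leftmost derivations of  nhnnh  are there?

14

Parse trees for nhnnh (showing first 6 of 14):
  [R0 [R0 n] [R0 [R0 h] [R0 [R0 n] [R0 [R0 n] [R0 h]]]]]
  [R0 [R0 n] [R0 [R0 h] [R0 [R0 [R0 n] [R0 n]] [R0 h]]]]
  [R0 [R0 n] [R0 [R0 [R0 h] [R0 n]] [R0 [R0 n] [R0 h]]]]
  [R0 [R0 n] [R0 [R0 [R0 h] [R0 [R0 n] [R0 n]]] [R0 h]]]
  [R0 [R0 n] [R0 [R0 [R0 [R0 h] [R0 n]] [R0 n]] [R0 h]]]
  [R0 [R0 [R0 n] [R0 h]] [R0 [R0 n] [R0 [R0 n] [R0 h]]]]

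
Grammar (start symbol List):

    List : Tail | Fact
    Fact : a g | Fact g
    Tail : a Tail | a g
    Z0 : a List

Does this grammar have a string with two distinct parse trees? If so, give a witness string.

Witness: a g

Derivation 1: List ⇒ Tail ⇒ a g
Derivation 2: List ⇒ Fact ⇒ a g

Two distinct leftmost derivations for the same string.

Ambiguous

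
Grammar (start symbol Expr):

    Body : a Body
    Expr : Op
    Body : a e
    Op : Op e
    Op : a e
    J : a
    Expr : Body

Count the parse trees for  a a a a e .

Parse trees for a a a a e:
  [Expr [Body a [Body a [Body a [Body a e]]]]]

1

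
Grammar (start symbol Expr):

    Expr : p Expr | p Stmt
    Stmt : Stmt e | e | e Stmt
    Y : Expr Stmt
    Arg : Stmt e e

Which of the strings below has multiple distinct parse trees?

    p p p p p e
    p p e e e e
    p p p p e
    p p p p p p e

p p e e e e

p p p p p e: 1 tree
p p e e e e: 8 trees
p p p p e: 1 tree
p p p p p p e: 1 tree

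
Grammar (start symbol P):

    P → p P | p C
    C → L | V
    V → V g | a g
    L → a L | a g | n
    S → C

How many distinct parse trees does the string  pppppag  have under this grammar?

2

Parse trees for pppppag:
  [P p [P p [P p [P p [P p [C [L a g]]]]]]]
  [P p [P p [P p [P p [P p [C [V a g]]]]]]]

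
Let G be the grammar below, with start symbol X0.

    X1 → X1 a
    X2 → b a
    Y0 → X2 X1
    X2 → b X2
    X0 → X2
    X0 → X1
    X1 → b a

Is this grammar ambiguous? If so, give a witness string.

Ambiguous

Witness: b a

Derivation 1: X0 ⇒ X2 ⇒ b a
Derivation 2: X0 ⇒ X1 ⇒ b a

Two distinct leftmost derivations for the same string.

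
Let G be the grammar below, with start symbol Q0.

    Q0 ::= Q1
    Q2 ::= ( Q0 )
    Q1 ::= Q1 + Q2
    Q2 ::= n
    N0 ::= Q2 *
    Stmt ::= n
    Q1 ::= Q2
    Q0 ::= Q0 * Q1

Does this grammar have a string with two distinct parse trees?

Unambiguous

Only Q0, Q1, Q2 are reachable from Q0; ignoring the rest: The grammar is stratified — Q0 handles '*' (left-recursive), Q1 handles '+', Q2 atoms. Each operator has a fixed associativity and precedence level, so every string has one parse.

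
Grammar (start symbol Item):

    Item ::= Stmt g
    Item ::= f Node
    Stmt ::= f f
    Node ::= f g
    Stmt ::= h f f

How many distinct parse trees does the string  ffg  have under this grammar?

2

Parse trees for ffg:
  [Item [Stmt f f] g]
  [Item f [Node f g]]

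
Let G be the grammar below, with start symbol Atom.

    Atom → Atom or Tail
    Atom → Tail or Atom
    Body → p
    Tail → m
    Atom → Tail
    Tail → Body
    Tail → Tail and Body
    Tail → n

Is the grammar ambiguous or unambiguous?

Ambiguous

Witness: m or m

Derivation 1: Atom ⇒ Atom or Tail ⇒ Tail or Tail ⇒ m or Tail ⇒ m or m
Derivation 2: Atom ⇒ Tail or Atom ⇒ m or Atom ⇒ m or Tail ⇒ m or m

Two distinct leftmost derivations for the same string.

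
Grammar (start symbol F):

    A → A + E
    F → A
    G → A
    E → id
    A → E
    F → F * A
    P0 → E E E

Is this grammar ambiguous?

(G, P0 are unreachable from F, so their rules don't affect L(F).) This is a standard precedence ladder (F over A over E), with each level left-recursive on its own operator ('*' at F, '+' at A). That structure is LR(1), hence unambiguous.

Unambiguous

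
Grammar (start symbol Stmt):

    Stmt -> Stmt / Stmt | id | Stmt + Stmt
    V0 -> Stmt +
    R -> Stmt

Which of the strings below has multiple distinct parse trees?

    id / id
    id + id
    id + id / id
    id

id / id: 1 tree
id + id: 1 tree
id + id / id: 2 trees
id: 1 tree

id + id / id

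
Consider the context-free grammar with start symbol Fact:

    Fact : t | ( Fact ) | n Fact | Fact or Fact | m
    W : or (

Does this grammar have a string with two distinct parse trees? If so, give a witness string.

Witness: n m or m

Derivation 1: Fact ⇒ n Fact ⇒ n Fact or Fact ⇒ n m or Fact ⇒ n m or m
Derivation 2: Fact ⇒ Fact or Fact ⇒ n Fact or Fact ⇒ n m or Fact ⇒ n m or m

Two distinct leftmost derivations for the same string.

Ambiguous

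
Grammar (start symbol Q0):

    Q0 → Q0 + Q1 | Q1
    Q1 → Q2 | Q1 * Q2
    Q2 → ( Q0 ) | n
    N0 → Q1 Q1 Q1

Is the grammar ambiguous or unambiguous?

Unambiguous

Only Q0, Q1, Q2 are reachable from Q0; ignoring the rest: This is a standard precedence ladder (Q0 over Q1 over Q2), with each level left-recursive on its own operator ('+' at Q0, '*' at Q1). That structure is LR(1), hence unambiguous.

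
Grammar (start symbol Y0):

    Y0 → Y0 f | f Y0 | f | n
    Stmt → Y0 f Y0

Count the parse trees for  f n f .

Parse trees for f n f:
  [Y0 [Y0 f [Y0 n]] f]
  [Y0 f [Y0 [Y0 n] f]]

2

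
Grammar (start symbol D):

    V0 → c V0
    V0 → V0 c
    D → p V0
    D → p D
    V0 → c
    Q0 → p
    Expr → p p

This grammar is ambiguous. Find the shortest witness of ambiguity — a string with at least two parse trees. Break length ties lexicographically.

length 2: no string has ≥2 trees
length 3: p c c has 2 parse trees

Two derivations of p c c:
  D ⇒ p V0 ⇒ p c V0 ⇒ p c c
  D ⇒ p V0 ⇒ p V0 c ⇒ p c c

p c c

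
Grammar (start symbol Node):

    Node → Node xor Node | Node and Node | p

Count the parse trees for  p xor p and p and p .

5

Parse trees for p xor p and p and p:
  [Node [Node p] xor [Node [Node p] and [Node [Node p] and [Node p]]]]
  [Node [Node p] xor [Node [Node [Node p] and [Node p]] and [Node p]]]
  [Node [Node [Node p] xor [Node p]] and [Node [Node p] and [Node p]]]
  [Node [Node [Node p] xor [Node [Node p] and [Node p]]] and [Node p]]
  [Node [Node [Node [Node p] xor [Node p]] and [Node p]] and [Node p]]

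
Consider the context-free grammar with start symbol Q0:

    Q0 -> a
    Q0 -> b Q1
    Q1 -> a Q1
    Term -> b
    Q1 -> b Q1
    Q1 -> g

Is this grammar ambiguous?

Only Q0, Q1 are reachable from Q0; ignoring the rest: Each reachable nonterminal has at most one production per leading terminal, and all productions are right-linear; the derivation is determined token-by-token.

Unambiguous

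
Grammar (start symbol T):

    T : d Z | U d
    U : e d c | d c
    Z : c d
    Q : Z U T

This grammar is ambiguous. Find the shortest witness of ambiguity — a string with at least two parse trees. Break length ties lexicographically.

d c d

length 3: d c d has 2 parse trees

Two derivations of d c d:
  T ⇒ d Z ⇒ d c d
  T ⇒ U d ⇒ d c d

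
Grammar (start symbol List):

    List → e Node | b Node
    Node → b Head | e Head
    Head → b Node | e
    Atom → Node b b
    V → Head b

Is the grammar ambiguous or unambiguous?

(Atom, V are unreachable from List, so their rules don't affect L(List).) Restricted to the reachable nonterminals, every rule has the form A → t or A → t B, and no two rules for the same A share a first terminal. The grammar encodes a DFA — one run per string.

Unambiguous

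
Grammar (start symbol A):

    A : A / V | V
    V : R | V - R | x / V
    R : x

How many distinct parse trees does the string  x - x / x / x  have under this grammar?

Parse trees for x - x / x / x:
  [A [A [V [V [R x]] - [R x]]] / [V x / [V [R x]]]]
  [A [A [A [V [V [R x]] - [R x]]] / [V [R x]]] / [V [R x]]]

2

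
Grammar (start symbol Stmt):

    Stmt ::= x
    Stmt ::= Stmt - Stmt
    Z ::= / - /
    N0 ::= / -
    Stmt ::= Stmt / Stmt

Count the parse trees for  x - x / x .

Parse trees for x - x / x:
  [Stmt [Stmt x] - [Stmt [Stmt x] / [Stmt x]]]
  [Stmt [Stmt [Stmt x] - [Stmt x]] / [Stmt x]]

2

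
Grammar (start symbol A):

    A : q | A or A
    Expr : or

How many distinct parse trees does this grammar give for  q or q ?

Parse trees for q or q:
  [A [A q] or [A q]]

1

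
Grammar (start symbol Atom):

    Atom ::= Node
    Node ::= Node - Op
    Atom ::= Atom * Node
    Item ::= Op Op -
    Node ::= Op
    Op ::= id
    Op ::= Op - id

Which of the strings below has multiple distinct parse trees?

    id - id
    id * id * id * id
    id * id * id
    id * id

id - id: 2 trees
id * id * id * id: 1 tree
id * id * id: 1 tree
id * id: 1 tree

id - id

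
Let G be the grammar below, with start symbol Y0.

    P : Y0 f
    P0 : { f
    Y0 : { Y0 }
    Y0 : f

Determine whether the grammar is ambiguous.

Only Y0 is reachable from Y0; ignoring the rest: L(Y0) is { openⁿ atom closeⁿ : n ≥ 0 }. The bracket depth fixes n, and the derivation is forced at every step.

Unambiguous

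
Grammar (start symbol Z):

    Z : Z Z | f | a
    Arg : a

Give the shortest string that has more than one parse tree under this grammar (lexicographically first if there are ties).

a a a

length 1: no string has ≥2 trees
length 2: no string has ≥2 trees
length 3: a a a has 2 parse trees

Two derivations of a a a:
  Z ⇒ Z Z ⇒ Z Z Z ⇒ a Z Z ⇒ a a Z ⇒ a a a
  Z ⇒ Z Z ⇒ a Z ⇒ a Z Z ⇒ a a Z ⇒ a a a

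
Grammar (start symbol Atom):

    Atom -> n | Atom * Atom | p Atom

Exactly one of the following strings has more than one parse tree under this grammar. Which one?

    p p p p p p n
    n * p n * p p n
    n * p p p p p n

p p p p p p n: 1 tree
n * p n * p p n: 3 trees
n * p p p p p n: 1 tree

n * p n * p p n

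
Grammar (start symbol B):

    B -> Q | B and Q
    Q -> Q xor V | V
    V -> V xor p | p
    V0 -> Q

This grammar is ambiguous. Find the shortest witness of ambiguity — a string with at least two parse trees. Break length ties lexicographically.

p xor p

length 1: no string has ≥2 trees
length 3: p xor p has 2 parse trees

Two derivations of p xor p:
  B ⇒ Q ⇒ Q xor V ⇒ V xor V ⇒ p xor V ⇒ p xor p
  B ⇒ Q ⇒ V ⇒ V xor p ⇒ p xor p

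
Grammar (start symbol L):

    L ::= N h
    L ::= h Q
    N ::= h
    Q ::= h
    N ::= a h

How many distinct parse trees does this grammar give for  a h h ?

1

Parse trees for a h h:
  [L [N a h] h]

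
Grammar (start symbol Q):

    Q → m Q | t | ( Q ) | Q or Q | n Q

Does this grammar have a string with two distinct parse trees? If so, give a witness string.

Ambiguous

Witness: m t or t

Derivation 1: Q ⇒ m Q ⇒ m Q or Q ⇒ m t or Q ⇒ m t or t
Derivation 2: Q ⇒ Q or Q ⇒ m Q or Q ⇒ m t or Q ⇒ m t or t

Two distinct leftmost derivations for the same string.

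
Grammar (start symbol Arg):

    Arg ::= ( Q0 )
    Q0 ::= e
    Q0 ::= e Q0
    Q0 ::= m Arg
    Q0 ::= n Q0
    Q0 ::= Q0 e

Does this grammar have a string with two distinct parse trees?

Ambiguous

Witness: ( e e )

Derivation 1: Arg ⇒ ( Q0 ) ⇒ ( e Q0 ) ⇒ ( e e )
Derivation 2: Arg ⇒ ( Q0 ) ⇒ ( Q0 e ) ⇒ ( e e )

Two distinct leftmost derivations for the same string.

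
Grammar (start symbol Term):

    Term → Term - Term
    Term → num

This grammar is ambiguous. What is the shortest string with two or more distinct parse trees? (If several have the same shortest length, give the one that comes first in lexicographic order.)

num - num - num

length 1: no string has ≥2 trees
length 3: no string has ≥2 trees
length 5: num - num - num has 2 parse trees

Two derivations of num - num - num:
  Term ⇒ Term - Term ⇒ Term - Term - Term ⇒ num - Term - Term ⇒ num - num - Term ⇒ num - num - num
  Term ⇒ Term - Term ⇒ num - Term ⇒ num - Term - Term ⇒ num - num - Term ⇒ num - num - num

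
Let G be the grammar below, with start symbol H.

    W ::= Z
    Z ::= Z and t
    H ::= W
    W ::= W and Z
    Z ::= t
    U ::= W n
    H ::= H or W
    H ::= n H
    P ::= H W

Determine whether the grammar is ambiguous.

Ambiguous

Witness: t and t

Derivation 1: H ⇒ W ⇒ Z ⇒ Z and t ⇒ t and t
Derivation 2: H ⇒ W ⇒ W and Z ⇒ Z and Z ⇒ t and Z ⇒ t and t

Two distinct leftmost derivations for the same string.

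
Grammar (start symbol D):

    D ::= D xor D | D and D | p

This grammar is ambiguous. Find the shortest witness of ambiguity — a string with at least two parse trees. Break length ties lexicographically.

p and p and p

length 1: no string has ≥2 trees
length 3: no string has ≥2 trees
length 5: p and p and p has 2 parse trees

Two derivations of p and p and p:
  D ⇒ D and D ⇒ D and D and D ⇒ p and D and D ⇒ p and p and D ⇒ p and p and p
  D ⇒ D and D ⇒ p and D ⇒ p and D and D ⇒ p and p and D ⇒ p and p and p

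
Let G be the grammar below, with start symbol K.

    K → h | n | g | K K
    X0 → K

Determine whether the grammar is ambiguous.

Ambiguous

Witness: g g g

Derivation 1: K ⇒ K K ⇒ g K ⇒ g K K ⇒ g g K ⇒ g g g
Derivation 2: K ⇒ K K ⇒ K K K ⇒ g K K ⇒ g g K ⇒ g g g

Two distinct leftmost derivations for the same string.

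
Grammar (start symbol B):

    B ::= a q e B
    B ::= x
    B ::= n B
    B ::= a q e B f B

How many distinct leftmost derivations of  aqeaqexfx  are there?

2

Parse trees for aqeaqexfx:
  [B a q e [B a q e [B x] f [B x]]]
  [B a q e [B a q e [B x]] f [B x]]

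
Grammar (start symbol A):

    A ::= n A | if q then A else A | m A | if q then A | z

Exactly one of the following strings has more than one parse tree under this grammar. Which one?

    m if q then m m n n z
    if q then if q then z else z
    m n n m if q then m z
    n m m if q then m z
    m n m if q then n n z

m if q then m m n n z: 1 tree
if q then if q then z else z: 2 trees
m n n m if q then m z: 1 tree
n m m if q then m z: 1 tree
m n m if q then n n z: 1 tree

if q then if q then z else z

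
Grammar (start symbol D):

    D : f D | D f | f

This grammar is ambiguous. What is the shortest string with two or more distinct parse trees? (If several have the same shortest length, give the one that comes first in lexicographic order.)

length 1: no string has ≥2 trees
length 2: f f has 2 parse trees

Two derivations of f f:
  D ⇒ f D ⇒ f f
  D ⇒ D f ⇒ f f

f f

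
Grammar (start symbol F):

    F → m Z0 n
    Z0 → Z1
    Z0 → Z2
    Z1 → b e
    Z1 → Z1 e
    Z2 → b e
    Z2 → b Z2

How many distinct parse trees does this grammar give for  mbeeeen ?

1

Parse trees for mbeeeen:
  [F m [Z0 [Z1 [Z1 [Z1 [Z1 b e] e] e] e]] n]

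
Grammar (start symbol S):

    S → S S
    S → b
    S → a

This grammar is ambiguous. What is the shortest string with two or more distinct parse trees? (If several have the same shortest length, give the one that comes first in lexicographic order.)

length 1: no string has ≥2 trees
length 2: no string has ≥2 trees
length 3: a a a has 2 parse trees

Two derivations of a a a:
  S ⇒ S S ⇒ S S S ⇒ a S S ⇒ a a S ⇒ a a a
  S ⇒ S S ⇒ a S ⇒ a S S ⇒ a a S ⇒ a a a

a a a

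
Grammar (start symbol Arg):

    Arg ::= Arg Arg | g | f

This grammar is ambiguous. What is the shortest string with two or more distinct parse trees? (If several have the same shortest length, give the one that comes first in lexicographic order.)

length 1: no string has ≥2 trees
length 2: no string has ≥2 trees
length 3: f f f has 2 parse trees

Two derivations of f f f:
  Arg ⇒ Arg Arg ⇒ Arg Arg Arg ⇒ f Arg Arg ⇒ f f Arg ⇒ f f f
  Arg ⇒ Arg Arg ⇒ f Arg ⇒ f Arg Arg ⇒ f f Arg ⇒ f f f

f f f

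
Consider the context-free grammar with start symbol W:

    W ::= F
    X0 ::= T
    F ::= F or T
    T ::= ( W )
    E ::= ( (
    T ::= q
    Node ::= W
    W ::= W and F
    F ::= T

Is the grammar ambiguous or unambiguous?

(X0, Node, E are unreachable from W, so their rules don't affect L(W).) The grammar is stratified — W handles 'and' (left-recursive), F handles 'or', T atoms. Each operator has a fixed associativity and precedence level, so every string has one parse.

Unambiguous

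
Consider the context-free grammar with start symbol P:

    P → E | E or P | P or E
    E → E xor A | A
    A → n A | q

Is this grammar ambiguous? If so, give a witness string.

Witness: q or q

Derivation 1: P ⇒ E or P ⇒ A or P ⇒ q or P ⇒ q or E ⇒ q or A ⇒ q or q
Derivation 2: P ⇒ P or E ⇒ E or E ⇒ A or E ⇒ q or E ⇒ q or A ⇒ q or q

Two distinct leftmost derivations for the same string.

Ambiguous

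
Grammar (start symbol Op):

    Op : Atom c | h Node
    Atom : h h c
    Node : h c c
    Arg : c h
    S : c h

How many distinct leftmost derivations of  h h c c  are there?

2

Parse trees for h h c c:
  [Op [Atom h h c] c]
  [Op h [Node h c c]]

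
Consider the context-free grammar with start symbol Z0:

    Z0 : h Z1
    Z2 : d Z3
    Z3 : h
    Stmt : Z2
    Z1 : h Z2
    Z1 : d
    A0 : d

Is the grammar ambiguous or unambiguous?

Only Z0, Z1, Z2, Z3 are reachable from Z0; ignoring the rest: The reachable rules are right-linear with at most one rule per (nonterminal, next-terminal) pair. Each input token forces the next rule, so parsing is deterministic.

Unambiguous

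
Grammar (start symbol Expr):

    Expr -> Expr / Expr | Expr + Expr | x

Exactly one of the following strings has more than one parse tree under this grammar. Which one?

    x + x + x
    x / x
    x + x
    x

x + x + x: 2 trees
x / x: 1 tree
x + x: 1 tree
x: 1 tree

x + x + x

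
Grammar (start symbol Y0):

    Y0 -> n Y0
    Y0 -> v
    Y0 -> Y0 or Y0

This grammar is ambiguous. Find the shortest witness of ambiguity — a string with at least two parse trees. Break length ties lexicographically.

n v or v

length 1: no string has ≥2 trees
length 2: no string has ≥2 trees
length 3: no string has ≥2 trees
length 4: n v or v has 2 parse trees

Two derivations of n v or v:
  Y0 ⇒ n Y0 ⇒ n Y0 or Y0 ⇒ n v or Y0 ⇒ n v or v
  Y0 ⇒ Y0 or Y0 ⇒ n Y0 or Y0 ⇒ n v or Y0 ⇒ n v or v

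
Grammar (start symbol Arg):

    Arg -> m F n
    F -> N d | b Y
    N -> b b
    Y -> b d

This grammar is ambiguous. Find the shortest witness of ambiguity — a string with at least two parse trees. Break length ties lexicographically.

m b b d n

length 5: m b b d n has 2 parse trees

Two derivations of m b b d n:
  Arg ⇒ m F n ⇒ m N d n ⇒ m b b d n
  Arg ⇒ m F n ⇒ m b Y n ⇒ m b b d n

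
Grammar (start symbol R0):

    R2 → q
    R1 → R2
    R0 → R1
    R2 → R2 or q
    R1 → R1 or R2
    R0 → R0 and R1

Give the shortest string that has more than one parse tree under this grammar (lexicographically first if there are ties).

q or q

length 1: no string has ≥2 trees
length 3: q or q has 2 parse trees

Two derivations of q or q:
  R0 ⇒ R1 ⇒ R2 ⇒ R2 or q ⇒ q or q
  R0 ⇒ R1 ⇒ R1 or R2 ⇒ R2 or R2 ⇒ q or R2 ⇒ q or q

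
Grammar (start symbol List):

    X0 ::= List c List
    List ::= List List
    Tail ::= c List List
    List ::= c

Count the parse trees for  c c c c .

Parse trees for c c c c:
  [List [List c] [List [List c] [List [List c] [List c]]]]
  [List [List c] [List [List [List c] [List c]] [List c]]]
  [List [List [List c] [List c]] [List [List c] [List c]]]
  [List [List [List c] [List [List c] [List c]]] [List c]]
  [List [List [List [List c] [List c]] [List c]] [List c]]

5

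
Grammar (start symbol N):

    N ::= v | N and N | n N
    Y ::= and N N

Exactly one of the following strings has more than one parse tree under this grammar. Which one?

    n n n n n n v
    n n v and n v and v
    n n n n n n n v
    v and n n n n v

n n v and n v and v

n n n n n n v: 1 tree
n n v and n v and v: 12 trees
n n n n n n n v: 1 tree
v and n n n n v: 1 tree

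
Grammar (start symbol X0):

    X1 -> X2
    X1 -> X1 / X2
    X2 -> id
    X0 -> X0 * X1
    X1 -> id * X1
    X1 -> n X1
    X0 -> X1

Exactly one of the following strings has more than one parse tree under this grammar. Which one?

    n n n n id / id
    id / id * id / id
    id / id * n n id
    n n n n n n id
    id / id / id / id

n n n n id / id: 5 trees
id / id * id / id: 1 tree
id / id * n n id: 1 tree
n n n n n n id: 1 tree
id / id / id / id: 1 tree

n n n n id / id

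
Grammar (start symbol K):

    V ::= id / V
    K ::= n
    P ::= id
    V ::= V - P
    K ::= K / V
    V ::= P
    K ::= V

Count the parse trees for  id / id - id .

Parse trees for id / id - id:
  [K [K [V [P id]]] / [V [V [P id]] - [P id]]]
  [K [V id / [V [V [P id]] - [P id]]]]
  [K [V [V id / [V [P id]]] - [P id]]]

3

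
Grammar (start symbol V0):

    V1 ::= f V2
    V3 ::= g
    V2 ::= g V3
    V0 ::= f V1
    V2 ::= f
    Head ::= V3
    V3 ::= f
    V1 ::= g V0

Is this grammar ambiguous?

Only V0, V1, V2, V3 are reachable from V0; ignoring the rest: The reachable rules are right-linear with at most one rule per (nonterminal, next-terminal) pair. Each input token forces the next rule, so parsing is deterministic.

Unambiguous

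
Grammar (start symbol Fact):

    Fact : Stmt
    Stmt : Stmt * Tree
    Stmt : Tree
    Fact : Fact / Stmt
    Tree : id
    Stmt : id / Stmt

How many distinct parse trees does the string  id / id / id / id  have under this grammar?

Parse trees for id / id / id / id:
  [Fact [Stmt id / [Stmt id / [Stmt id / [Stmt [Tree id]]]]]]
  [Fact [Fact [Stmt [Tree id]]] / [Stmt id / [Stmt id / [Stmt [Tree id]]]]]
  [Fact [Fact [Stmt id / [Stmt [Tree id]]]] / [Stmt id / [Stmt [Tree id]]]]
  [Fact [Fact [Fact [Stmt [Tree id]]] / [Stmt [Tree id]]] / [Stmt id / [Stmt [Tree id]]]]
  [Fact [Fact [Stmt id / [Stmt id / [Stmt [Tree id]]]]] / [Stmt [Tree id]]]
  [Fact [Fact [Fact [Stmt [Tree id]]] / [Stmt id / [Stmt [Tree id]]]] / [Stmt [Tree id]]]
  [Fact [Fact [Fact [Stmt id / [Stmt [Tree id]]]] / [Stmt [Tree id]]] / [Stmt [Tree id]]]
  [Fact [Fact [Fact [Fact [Stmt [Tree id]]] / [Stmt [Tree id]]] / [Stmt [Tree id]]] / [Stmt [Tree id]]]

8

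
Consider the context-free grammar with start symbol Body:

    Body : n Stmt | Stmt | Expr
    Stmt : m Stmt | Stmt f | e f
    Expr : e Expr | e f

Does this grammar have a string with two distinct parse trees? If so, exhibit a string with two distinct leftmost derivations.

Witness: e f

Derivation 1: Body ⇒ Stmt ⇒ e f
Derivation 2: Body ⇒ Expr ⇒ e f

Two distinct leftmost derivations for the same string.

Ambiguous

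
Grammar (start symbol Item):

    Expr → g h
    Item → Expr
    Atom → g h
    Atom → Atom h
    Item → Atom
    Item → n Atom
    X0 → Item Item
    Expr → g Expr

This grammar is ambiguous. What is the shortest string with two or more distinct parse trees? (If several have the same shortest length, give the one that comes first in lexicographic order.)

g h

length 2: g h has 2 parse trees

Two derivations of g h:
  Item ⇒ Expr ⇒ g h
  Item ⇒ Atom ⇒ g h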